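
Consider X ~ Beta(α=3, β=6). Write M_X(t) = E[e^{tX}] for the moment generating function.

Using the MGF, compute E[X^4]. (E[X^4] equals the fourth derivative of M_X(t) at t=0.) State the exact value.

M_X(t) = ₁F₁(3; 9; t)
D^4[M](t) = ₁F₁(7; 13; t)/33

E[X^4] = D^4[M](0) = 1/33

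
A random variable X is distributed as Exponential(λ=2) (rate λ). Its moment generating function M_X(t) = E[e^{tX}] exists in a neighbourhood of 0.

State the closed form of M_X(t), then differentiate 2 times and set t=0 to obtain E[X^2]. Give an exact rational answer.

E[X^2] = M′′(0) = 1/2

M_X(t) = 2/(2 - t)
M′(t) = 2/(t^2 - 4*t + 4)
M′′(t) = -4/(t^3 - 6*t^2 + 12*t - 8)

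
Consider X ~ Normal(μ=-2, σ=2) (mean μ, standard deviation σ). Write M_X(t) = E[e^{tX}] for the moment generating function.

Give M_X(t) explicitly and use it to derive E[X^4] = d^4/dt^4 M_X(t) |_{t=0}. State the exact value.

M_X(t) = e^(2*t^2 - 2*t)
M′(t) = 4*t*e^(-2*t)*e^(2*t^2) - 2*e^(-2*t)*e^(2*t^2)
M′′(t) = (16*t^2*e^(2*t^2) - 16*t*e^(2*t^2) + 8*e^(2*t^2))*e^(-2*t)
M′′′(t) = (64*t^3*e^(2*t^2) - 96*t^2*e^(2*t^2) + 96*t*e^(2*t^2) - 32*e^(2*t^2))*e^(-2*t)
M′′′′(t) = (256*t^4*e^(2*t^2) - 512*t^3*e^(2*t^2) + 768*t^2*e^(2*t^2) - 512*t*e^(2*t^2) + 160*e^(2*t^2))*e^(-2*t)

E[X^4] = M′′′′(0) = 160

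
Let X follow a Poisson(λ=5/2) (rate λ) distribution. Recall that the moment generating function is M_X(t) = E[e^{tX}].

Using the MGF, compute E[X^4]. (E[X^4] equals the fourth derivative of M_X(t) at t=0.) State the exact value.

E[X^4] = D^4[M](0) = 2865/16

M_X(t) = e^(5*e^(t)/2 - 5/2)
D^4[M](t) = (625*e^(4*t)*e^(5*e^(t)/2) + 1500*e^(3*t)*e^(5*e^(t)/2) + 700*e^(2*t)*e^(5*e^(t)/2) + 40*e^(t)*e^(5*e^(t)/2))*e^(-5/2)/16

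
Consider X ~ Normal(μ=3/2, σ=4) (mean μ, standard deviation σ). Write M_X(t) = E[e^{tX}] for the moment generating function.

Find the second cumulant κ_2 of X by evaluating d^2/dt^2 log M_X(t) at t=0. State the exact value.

M_X(t) = e^(8*t^2 + 3*t/2)
K_X(t) = log M_X(t) = 8*t^2 + 3*t/2
dK/dt = 16*t + 3/2
d^2K/dt^2 = 16

κ_2 = d^2K/dt^2 |_{t=0} = 16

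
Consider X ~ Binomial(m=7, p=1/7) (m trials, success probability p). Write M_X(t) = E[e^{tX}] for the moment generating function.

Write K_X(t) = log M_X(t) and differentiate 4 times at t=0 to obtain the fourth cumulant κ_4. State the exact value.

κ_4 = K′′′′(0) = 78/343

M_X(t) = (e^(t)/7 + 6/7)^7
K_X(t) = log M_X(t) = 7*log(e^(t)/7 + 6/7)
K′(t) = 7*e^(t)/(e^(t) + 6)
K′′(t) = 42*e^(t)/(e^(2*t) + 12*e^(t) + 36)
K′′′(t) = (-42*e^(2*t) + 252*e^(t))/(e^(3*t) + 18*e^(2*t) + 108*e^(t) + 216)
K′′′′(t) = (42*e^(3*t) - 1008*e^(2*t) + 1512*e^(t))/(e^(4*t) + 24*e^(3*t) + 216*e^(2*t) + 864*e^(t) + 1296)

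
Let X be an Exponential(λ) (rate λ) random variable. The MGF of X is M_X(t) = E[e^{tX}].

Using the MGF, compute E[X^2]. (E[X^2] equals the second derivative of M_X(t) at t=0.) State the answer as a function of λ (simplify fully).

M_X(t) = λ/(λ - t)
D^2[M](t) = -2*λ/(-λ^3 + 3*λ^2*t - 3*λ*t^2 + t^3)

E[X^2] = D^2[M](0) = 2/λ^2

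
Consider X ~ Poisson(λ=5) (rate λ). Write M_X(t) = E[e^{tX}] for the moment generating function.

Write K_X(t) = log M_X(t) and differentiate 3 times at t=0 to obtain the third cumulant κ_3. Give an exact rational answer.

κ_3 = K′′′(0) = 5

M_X(t) = e^(5*e^(t) - 5)
K_X(t) = log M_X(t) = 5*e^(t) - 5
K′(t) = 5*e^(t)
K′′(t) = 5*e^(t)
K′′′(t) = 5*e^(t)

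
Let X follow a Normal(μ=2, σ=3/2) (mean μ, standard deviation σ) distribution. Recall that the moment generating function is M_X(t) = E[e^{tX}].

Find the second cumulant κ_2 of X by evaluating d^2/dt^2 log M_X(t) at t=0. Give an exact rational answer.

M_X(t) = e^(9*t^2/8 + 2*t)
K_X(t) = log M_X(t) = 9*t^2/8 + 2*t
D^2[K](t) = 9/4

κ_2 = D^2[K](0) = 9/4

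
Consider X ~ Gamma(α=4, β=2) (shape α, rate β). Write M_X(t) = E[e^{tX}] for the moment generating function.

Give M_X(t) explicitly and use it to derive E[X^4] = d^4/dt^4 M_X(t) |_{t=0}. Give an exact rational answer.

M_X(t) = 16/(2 - t)^4
M′(t) = -64/(t^5 - 10*t^4 + 40*t^3 - 80*t^2 + 80*t - 32)
M′′(t) = 320/(t^6 - 12*t^5 + 60*t^4 - 160*t^3 + 240*t^2 - 192*t + 64)
M′′′(t) = -1920/(t^7 - 14*t^6 + 84*t^5 - 280*t^4 + 560*t^3 - 672*t^2 + 448*t - 128)
M′′′′(t) = 13440/(t^8 - 16*t^7 + 112*t^6 - 448*t^5 + 1120*t^4 - 1792*t^3 + 1792*t^2 - 1024*t + 256)

E[X^4] = M′′′′(0) = 105/2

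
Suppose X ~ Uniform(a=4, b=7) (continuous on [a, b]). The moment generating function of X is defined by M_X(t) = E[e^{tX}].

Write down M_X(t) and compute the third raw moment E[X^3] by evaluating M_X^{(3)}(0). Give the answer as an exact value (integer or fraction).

E[X^3] = M^(3)(0) = 715/4

M_X(t) = (e^(7*t) - e^(4*t))/(3*t)
M^(3)(t) = (343*t^3*e^(7*t) - 64*t^3*e^(4*t) - 147*t^2*e^(7*t) + 48*t^2*e^(4*t) + 42*t*e^(7*t) - 24*t*e^(4*t) - 6*e^(7*t) + 6*e^(4*t))/(3*t^4)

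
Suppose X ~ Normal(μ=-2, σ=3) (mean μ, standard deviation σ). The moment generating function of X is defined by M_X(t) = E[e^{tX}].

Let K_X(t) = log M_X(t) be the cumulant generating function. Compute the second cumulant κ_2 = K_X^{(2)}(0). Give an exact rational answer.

M_X(t) = e^(9*t^2/2 - 2*t)
K_X(t) = log M_X(t) = 9*t^2/2 - 2*t
dK/dt = 9*t - 2
d^2K/dt^2 = 9

κ_2 = d^2K/dt^2 |_{t=0} = 9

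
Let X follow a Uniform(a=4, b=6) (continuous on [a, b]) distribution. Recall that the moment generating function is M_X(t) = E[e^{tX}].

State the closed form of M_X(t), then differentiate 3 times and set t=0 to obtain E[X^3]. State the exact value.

M_X(t) = (e^(6*t) - e^(4*t))/(2*t)
dM/dt = (6*t*e^(6*t) - 4*t*e^(4*t) - e^(6*t) + e^(4*t))/(2*t^2)
d^2M/dt^2 = (18*t^2*e^(6*t) - 8*t^2*e^(4*t) - 6*t*e^(6*t) + 4*t*e^(4*t) + e^(6*t) - e^(4*t))/t^3
d^3M/dt^3 = (108*t^3*e^(6*t) - 32*t^3*e^(4*t) - 54*t^2*e^(6*t) + 24*t^2*e^(4*t) + 18*t*e^(6*t) - 12*t*e^(4*t) - 3*e^(6*t) + 3*e^(4*t))/t^4

E[X^3] = d^3M/dt^3 |_{t=0} = 130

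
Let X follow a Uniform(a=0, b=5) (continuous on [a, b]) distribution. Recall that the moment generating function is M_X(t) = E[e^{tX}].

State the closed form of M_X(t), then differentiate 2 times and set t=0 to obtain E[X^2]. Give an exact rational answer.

M_X(t) = (e^(5*t) - 1)/(5*t)
dM/dt = (5*t*e^(5*t) - e^(5*t) + 1)/(5*t^2)
d^2M/dt^2 = (25*t^2*e^(5*t) - 10*t*e^(5*t) + 2*e^(5*t) - 2)/(5*t^3)

E[X^2] = d^2M/dt^2 |_{t=0} = 25/3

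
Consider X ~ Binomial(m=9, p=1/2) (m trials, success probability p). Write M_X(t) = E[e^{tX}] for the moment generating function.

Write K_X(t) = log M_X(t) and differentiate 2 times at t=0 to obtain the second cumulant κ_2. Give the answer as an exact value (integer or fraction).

κ_2 = D^2[K](0) = 9/4

M_X(t) = (e^(t)/2 + 1/2)^9
K_X(t) = log M_X(t) = 9*log(e^(t)/2 + 1/2)
D^2[K](t) = 9*e^(t)/(e^(2*t) + 2*e^(t) + 1)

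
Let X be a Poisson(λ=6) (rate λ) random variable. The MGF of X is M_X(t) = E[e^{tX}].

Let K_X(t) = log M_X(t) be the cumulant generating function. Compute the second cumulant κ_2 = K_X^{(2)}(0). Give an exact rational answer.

κ_2 = K^(2)(0) = 6

M_X(t) = e^(6*e^(t) - 6)
K_X(t) = log M_X(t) = 6*e^(t) - 6
K^(2)(t) = 6*e^(t)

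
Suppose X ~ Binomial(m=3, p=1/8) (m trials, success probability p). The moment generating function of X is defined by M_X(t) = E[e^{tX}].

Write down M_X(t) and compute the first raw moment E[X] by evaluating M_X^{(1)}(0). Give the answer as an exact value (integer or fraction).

M_X(t) = (e^(t)/8 + 7/8)^3
M^(1)(t) = 3*e^(3*t)/512 + 21*e^(2*t)/256 + 147*e^(t)/512

E[X] = M^(1)(0) = 3/8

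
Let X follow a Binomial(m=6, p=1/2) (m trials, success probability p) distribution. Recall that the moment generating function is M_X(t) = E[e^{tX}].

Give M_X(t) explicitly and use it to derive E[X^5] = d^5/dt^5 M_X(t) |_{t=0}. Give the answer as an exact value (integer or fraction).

M_X(t) = (e^(t)/2 + 1/2)^6
D^5[M](t) = 243*e^(6*t)/2 + 9375*e^(5*t)/32 + 240*e^(4*t) + 1215*e^(3*t)/16 + 15*e^(2*t)/2 + 3*e^(t)/32

E[X^5] = D^5[M](0) = 738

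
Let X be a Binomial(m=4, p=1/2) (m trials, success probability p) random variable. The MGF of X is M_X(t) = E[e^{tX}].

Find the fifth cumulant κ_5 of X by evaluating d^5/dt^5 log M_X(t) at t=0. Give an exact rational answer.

κ_5 = K′′′′′(0) = 0

M_X(t) = (e^(t)/2 + 1/2)^4
K_X(t) = log M_X(t) = 4*log(e^(t)/2 + 1/2)
K′(t) = 4*e^(t)/(e^(t) + 1)
K′′(t) = 4*e^(t)/(e^(2*t) + 2*e^(t) + 1)
K′′′(t) = (-4*e^(2*t) + 4*e^(t))/(e^(3*t) + 3*e^(2*t) + 3*e^(t) + 1)
K′′′′(t) = (4*e^(3*t) - 16*e^(2*t) + 4*e^(t))/(e^(4*t) + 4*e^(3*t) + 6*e^(2*t) + 4*e^(t) + 1)
K′′′′′(t) = (-4*e^(4*t) + 44*e^(3*t) - 44*e^(2*t) + 4*e^(t))/(e^(5*t) + 5*e^(4*t) + 10*e^(3*t) + 10*e^(2*t) + 5*e^(t) + 1)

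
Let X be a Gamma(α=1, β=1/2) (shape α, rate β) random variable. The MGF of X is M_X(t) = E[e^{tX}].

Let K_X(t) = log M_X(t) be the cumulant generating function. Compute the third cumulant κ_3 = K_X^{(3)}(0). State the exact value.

M_X(t) = 1/(2*(1/2 - t))
K_X(t) = log M_X(t) = -log(1/2 - t) - log(2)
K′(t) = -2/(2*t - 1)
K′′(t) = 4/(4*t^2 - 4*t + 1)
K′′′(t) = -16/(8*t^3 - 12*t^2 + 6*t - 1)

κ_3 = K′′′(0) = 16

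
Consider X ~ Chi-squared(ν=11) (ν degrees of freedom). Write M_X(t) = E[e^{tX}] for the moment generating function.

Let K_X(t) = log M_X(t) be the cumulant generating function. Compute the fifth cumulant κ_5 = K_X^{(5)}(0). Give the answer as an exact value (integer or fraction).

M_X(t) = (1 - 2*t)^(-11/2)
K_X(t) = log M_X(t) = -11*log(1 - 2*t)/2
K′(t) = -11/(2*t - 1)
K′′(t) = 22/(4*t^2 - 4*t + 1)
K′′′(t) = -88/(8*t^3 - 12*t^2 + 6*t - 1)
K′′′′(t) = 528/(16*t^4 - 32*t^3 + 24*t^2 - 8*t + 1)
K′′′′′(t) = -4224/(32*t^5 - 80*t^4 + 80*t^3 - 40*t^2 + 10*t - 1)

κ_5 = K′′′′′(0) = 4224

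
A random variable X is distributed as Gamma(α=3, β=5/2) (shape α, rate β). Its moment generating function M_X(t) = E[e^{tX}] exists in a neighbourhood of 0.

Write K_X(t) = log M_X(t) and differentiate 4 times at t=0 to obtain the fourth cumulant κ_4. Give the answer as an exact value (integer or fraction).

M_X(t) = 125/(8*(5/2 - t)^3)
K_X(t) = log M_X(t) = -3*log(5/2 - t) - 3*log(2) + 3*log(5)
D^4[K](t) = 288/(16*t^4 - 160*t^3 + 600*t^2 - 1000*t + 625)

κ_4 = D^4[K](0) = 288/625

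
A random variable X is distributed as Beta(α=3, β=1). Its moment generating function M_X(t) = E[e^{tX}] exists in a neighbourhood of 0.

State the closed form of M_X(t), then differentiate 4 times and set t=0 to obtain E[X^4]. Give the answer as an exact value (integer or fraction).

E[X^4] = d^4M/dt^4 |_{t=0} = 3/7

M_X(t) = ₁F₁(3; 4; t)
dM/dt = 3*₁F₁(4; 5; t)/4
d^2M/dt^2 = 3*₁F₁(5; 6; t)/5
d^3M/dt^3 = ₁F₁(6; 7; t)/2
d^4M/dt^4 = 3*₁F₁(7; 8; t)/7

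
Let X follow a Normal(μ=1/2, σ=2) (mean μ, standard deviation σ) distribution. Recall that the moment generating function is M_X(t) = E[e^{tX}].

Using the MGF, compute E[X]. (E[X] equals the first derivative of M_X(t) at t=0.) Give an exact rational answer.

E[X] = dM/dt |_{t=0} = 1/2

M_X(t) = e^(2*t^2 + t/2)
dM/dt = 4*t*e^(t/2)*e^(2*t^2) + e^(t/2)*e^(2*t^2)/2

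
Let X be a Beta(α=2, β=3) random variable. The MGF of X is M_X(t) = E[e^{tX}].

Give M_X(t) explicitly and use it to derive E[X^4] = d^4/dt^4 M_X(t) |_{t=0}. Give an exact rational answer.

M_X(t) = ₁F₁(2; 5; t)
dM/dt = 2*₁F₁(3; 6; t)/5
d^2M/dt^2 = ₁F₁(4; 7; t)/5
d^3M/dt^3 = 4*₁F₁(5; 8; t)/35
d^4M/dt^4 = ₁F₁(6; 9; t)/14

E[X^4] = d^4M/dt^4 |_{t=0} = 1/14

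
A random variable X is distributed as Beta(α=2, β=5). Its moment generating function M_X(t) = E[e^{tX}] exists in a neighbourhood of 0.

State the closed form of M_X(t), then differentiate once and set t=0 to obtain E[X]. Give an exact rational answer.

E[X] = D[M](0) = 2/7

M_X(t) = ₁F₁(2; 7; t)
D[M](t) = 2*₁F₁(3; 8; t)/7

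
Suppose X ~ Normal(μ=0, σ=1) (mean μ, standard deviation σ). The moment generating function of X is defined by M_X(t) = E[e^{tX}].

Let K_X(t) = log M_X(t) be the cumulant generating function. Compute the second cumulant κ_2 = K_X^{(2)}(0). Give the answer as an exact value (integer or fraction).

κ_2 = d^2K/dt^2 |_{t=0} = 1

M_X(t) = e^(t^2/2)
K_X(t) = log M_X(t) = t^2/2
dK/dt = t
d^2K/dt^2 = 1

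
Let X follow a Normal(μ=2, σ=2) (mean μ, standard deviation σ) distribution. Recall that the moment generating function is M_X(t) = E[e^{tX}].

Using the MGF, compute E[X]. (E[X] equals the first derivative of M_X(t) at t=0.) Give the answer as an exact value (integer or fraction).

E[X] = dM/dt |_{t=0} = 2

M_X(t) = e^(2*t^2 + 2*t)
dM/dt = 4*t*e^(2*t)*e^(2*t^2) + 2*e^(2*t)*e^(2*t^2)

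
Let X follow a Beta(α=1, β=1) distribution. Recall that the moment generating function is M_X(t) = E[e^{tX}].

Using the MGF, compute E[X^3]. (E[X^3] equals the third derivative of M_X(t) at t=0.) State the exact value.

E[X^3] = M^(3)(0) = 1/4

M_X(t) = ₁F₁(1; 2; t)
M^(3)(t) = ₁F₁(4; 5; t)/4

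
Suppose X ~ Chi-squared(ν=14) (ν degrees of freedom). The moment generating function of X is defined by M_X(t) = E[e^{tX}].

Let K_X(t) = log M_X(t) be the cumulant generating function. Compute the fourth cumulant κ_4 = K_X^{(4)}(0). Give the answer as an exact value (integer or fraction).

κ_4 = K′′′′(0) = 672

M_X(t) = (1 - 2*t)^(-7)
K_X(t) = log M_X(t) = -7*log(1 - 2*t)
K′(t) = -14/(2*t - 1)
K′′(t) = 28/(4*t^2 - 4*t + 1)
K′′′(t) = -112/(8*t^3 - 12*t^2 + 6*t - 1)
K′′′′(t) = 672/(16*t^4 - 32*t^3 + 24*t^2 - 8*t + 1)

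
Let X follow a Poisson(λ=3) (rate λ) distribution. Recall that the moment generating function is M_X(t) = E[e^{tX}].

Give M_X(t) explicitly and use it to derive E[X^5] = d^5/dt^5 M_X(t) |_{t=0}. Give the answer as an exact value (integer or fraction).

E[X^5] = M^(5)(0) = 1866

M_X(t) = e^(3*e^(t) - 3)
M^(5)(t) = (243*e^(5*t)*e^(3*e^(t)) + 810*e^(4*t)*e^(3*e^(t)) + 675*e^(3*t)*e^(3*e^(t)) + 135*e^(2*t)*e^(3*e^(t)) + 3*e^(t)*e^(3*e^(t)))*e^(-3)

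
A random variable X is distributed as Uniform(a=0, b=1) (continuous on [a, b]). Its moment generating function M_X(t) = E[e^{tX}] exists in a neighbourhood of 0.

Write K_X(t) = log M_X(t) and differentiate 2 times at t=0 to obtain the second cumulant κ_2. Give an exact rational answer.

M_X(t) = (e^(t) - 1)/t
K_X(t) = log M_X(t) = -log(t) + log(e^(t) - 1)
dK/dt = (t*e^(t) - e^(t) + 1)/(t*e^(t) - t)
d^2K/dt^2 = (-t^2*e^(t) + e^(2*t) - 2*e^(t) + 1)/(t^2*e^(2*t) - 2*t^2*e^(t) + t^2)

κ_2 = d^2K/dt^2 |_{t=0} = 1/12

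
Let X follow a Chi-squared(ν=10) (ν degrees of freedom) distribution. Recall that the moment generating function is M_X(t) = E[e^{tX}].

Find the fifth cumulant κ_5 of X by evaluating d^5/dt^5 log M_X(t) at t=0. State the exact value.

M_X(t) = (1 - 2*t)^(-5)
K_X(t) = log M_X(t) = -5*log(1 - 2*t)
dK/dt = -10/(2*t - 1)
d^2K/dt^2 = 20/(4*t^2 - 4*t + 1)
d^3K/dt^3 = -80/(8*t^3 - 12*t^2 + 6*t - 1)
d^4K/dt^4 = 480/(16*t^4 - 32*t^3 + 24*t^2 - 8*t + 1)
d^5K/dt^5 = -3840/(32*t^5 - 80*t^4 + 80*t^3 - 40*t^2 + 10*t - 1)

κ_5 = d^5K/dt^5 |_{t=0} = 3840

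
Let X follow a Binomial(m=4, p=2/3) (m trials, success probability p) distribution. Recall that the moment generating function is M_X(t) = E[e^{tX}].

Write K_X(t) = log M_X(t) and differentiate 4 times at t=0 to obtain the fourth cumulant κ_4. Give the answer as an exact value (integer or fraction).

M_X(t) = (2*e^(t)/3 + 1/3)^4
K_X(t) = log M_X(t) = 4*log(2*e^(t)/3 + 1/3)
D^4[K](t) = (32*e^(3*t) - 64*e^(2*t) + 8*e^(t))/(16*e^(4*t) + 32*e^(3*t) + 24*e^(2*t) + 8*e^(t) + 1)

κ_4 = D^4[K](0) = -8/27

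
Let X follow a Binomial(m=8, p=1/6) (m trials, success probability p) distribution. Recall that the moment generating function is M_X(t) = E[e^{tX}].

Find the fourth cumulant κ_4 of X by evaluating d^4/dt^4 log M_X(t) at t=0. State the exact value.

M_X(t) = (e^(t)/6 + 5/6)^8
K_X(t) = log M_X(t) = 8*log(e^(t)/6 + 5/6)
K^(4)(t) = (40*e^(3*t) - 800*e^(2*t) + 1000*e^(t))/(e^(4*t) + 20*e^(3*t) + 150*e^(2*t) + 500*e^(t) + 625)

κ_4 = K^(4)(0) = 5/27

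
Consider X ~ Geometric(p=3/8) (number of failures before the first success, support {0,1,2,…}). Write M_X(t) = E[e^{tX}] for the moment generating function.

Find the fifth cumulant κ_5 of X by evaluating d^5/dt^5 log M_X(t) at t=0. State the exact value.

κ_5 = K′′′′′(0) = 84760/81

M_X(t) = 3/(8*(1 - 5*e^(t)/8))
K_X(t) = log M_X(t) = -log(1 - 5*e^(t)/8) - 3*log(2) + log(3)
K′(t) = -5*e^(t)/(5*e^(t) - 8)
K′′(t) = 40*e^(t)/(25*e^(2*t) - 80*e^(t) + 64)
K′′′(t) = (-200*e^(2*t) - 320*e^(t))/(125*e^(3*t) - 600*e^(2*t) + 960*e^(t) - 512)
K′′′′(t) = (1000*e^(3*t) + 6400*e^(2*t) + 2560*e^(t))/(625*e^(4*t) - 4000*e^(3*t) + 9600*e^(2*t) - 10240*e^(t) + 4096)
K′′′′′(t) = (-5000*e^(4*t) - 88000*e^(3*t) - 140800*e^(2*t) - 20480*e^(t))/(3125*e^(5*t) - 25000*e^(4*t) + 80000*e^(3*t) - 128000*e^(2*t) + 102400*e^(t) - 32768)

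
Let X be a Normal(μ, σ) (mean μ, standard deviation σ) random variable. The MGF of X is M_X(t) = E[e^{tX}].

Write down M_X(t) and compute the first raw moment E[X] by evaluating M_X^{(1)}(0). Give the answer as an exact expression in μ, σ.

E[X] = M^(1)(0) = μ

M_X(t) = e^(μ*t + σ^2*t^2/2)
M^(1)(t) = μ*e^(μ*t)*e^(σ^2*t^2/2) + σ^2*t*e^(μ*t)*e^(σ^2*t^2/2)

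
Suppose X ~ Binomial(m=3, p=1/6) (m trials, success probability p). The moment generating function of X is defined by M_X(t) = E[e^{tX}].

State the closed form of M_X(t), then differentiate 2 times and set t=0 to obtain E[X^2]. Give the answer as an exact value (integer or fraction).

M_X(t) = (e^(t)/6 + 5/6)^3
M^(2)(t) = e^(3*t)/24 + 5*e^(2*t)/18 + 25*e^(t)/72

E[X^2] = M^(2)(0) = 2/3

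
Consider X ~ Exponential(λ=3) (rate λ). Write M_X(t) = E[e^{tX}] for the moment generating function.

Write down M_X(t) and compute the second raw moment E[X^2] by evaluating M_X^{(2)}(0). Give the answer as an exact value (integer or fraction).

E[X^2] = M^(2)(0) = 2/9

M_X(t) = 3/(3 - t)
M^(2)(t) = -6/(t^3 - 9*t^2 + 27*t - 27)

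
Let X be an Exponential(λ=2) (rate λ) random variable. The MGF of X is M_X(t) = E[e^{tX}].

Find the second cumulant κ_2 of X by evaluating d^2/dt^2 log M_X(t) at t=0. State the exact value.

κ_2 = K′′(0) = 1/4

M_X(t) = 2/(2 - t)
K_X(t) = log M_X(t) = -log(2 - t) + log(2)
K′(t) = -1/(t - 2)
K′′(t) = 1/(t^2 - 4*t + 4)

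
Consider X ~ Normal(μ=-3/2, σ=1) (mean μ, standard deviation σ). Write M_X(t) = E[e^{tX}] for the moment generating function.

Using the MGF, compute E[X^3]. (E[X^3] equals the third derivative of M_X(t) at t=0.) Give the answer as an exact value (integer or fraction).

M_X(t) = e^(t^2/2 - 3*t/2)
M′(t) = t*e^(-3*t/2)*e^(t^2/2) - 3*e^(-3*t/2)*e^(t^2/2)/2
M′′(t) = (4*t^2*e^(t^2/2) - 12*t*e^(t^2/2) + 13*e^(t^2/2))*e^(-3*t/2)/4
M′′′(t) = (8*t^3*e^(t^2/2) - 36*t^2*e^(t^2/2) + 78*t*e^(t^2/2) - 63*e^(t^2/2))*e^(-3*t/2)/8

E[X^3] = M′′′(0) = -63/8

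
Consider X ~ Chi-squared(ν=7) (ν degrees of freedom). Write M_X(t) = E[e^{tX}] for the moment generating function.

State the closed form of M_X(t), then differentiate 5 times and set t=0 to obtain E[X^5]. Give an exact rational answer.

E[X^5] = M′′′′′(0) = 135135

M_X(t) = (1 - 2*t)^(-7/2)
M′(t) = 7/(16*t^4*√(1 - 2*t) - 32*t^3*√(1 - 2*t) + 24*t^2*√(1 - 2*t) - 8*t*√(1 - 2*t) + √(1 - 2*t))
M′′(t) = -63/(32*t^5*√(1 - 2*t) - 80*t^4*√(1 - 2*t) + 80*t^3*√(1 - 2*t) - 40*t^2*√(1 - 2*t) + 10*t*√(1 - 2*t) - √(1 - 2*t))
M′′′(t) = 693/(64*t^6*√(1 - 2*t) - 192*t^5*√(1 - 2*t) + 240*t^4*√(1 - 2*t) - 160*t^3*√(1 - 2*t) + 60*t^2*√(1 - 2*t) - 12*t*√(1 - 2*t) + √(1 - 2*t))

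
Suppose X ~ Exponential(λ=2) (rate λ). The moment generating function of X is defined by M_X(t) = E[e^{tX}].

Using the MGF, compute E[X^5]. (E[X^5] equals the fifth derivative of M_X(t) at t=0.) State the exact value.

E[X^5] = M^(5)(0) = 15/4

M_X(t) = 2/(2 - t)
M^(5)(t) = 240/(t^6 - 12*t^5 + 60*t^4 - 160*t^3 + 240*t^2 - 192*t + 64)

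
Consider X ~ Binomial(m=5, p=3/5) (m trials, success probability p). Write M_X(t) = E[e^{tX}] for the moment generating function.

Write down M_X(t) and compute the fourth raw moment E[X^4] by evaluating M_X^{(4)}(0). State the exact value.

M_X(t) = (3*e^(t)/5 + 2/5)^5
M^(4)(t) = 243*e^(5*t)/5 + 41472*e^(4*t)/625 + 17496*e^(3*t)/625 + 2304*e^(2*t)/625 + 48*e^(t)/625

E[X^4] = M^(4)(0) = 18339/125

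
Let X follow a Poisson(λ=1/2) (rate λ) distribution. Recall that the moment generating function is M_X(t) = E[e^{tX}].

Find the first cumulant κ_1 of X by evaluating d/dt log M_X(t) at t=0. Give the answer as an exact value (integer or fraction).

M_X(t) = e^(e^(t)/2 - 1/2)
K_X(t) = log M_X(t) = e^(t)/2 - 1/2
K′(t) = e^(t)/2

κ_1 = K′(0) = 1/2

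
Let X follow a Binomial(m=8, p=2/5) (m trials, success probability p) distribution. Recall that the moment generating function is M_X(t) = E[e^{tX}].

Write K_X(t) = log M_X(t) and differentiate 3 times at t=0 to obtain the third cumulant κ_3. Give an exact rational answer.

M_X(t) = (2*e^(t)/5 + 3/5)^8
K_X(t) = log M_X(t) = 8*log(2*e^(t)/5 + 3/5)
D^3[K](t) = (-96*e^(2*t) + 144*e^(t))/(8*e^(3*t) + 36*e^(2*t) + 54*e^(t) + 27)

κ_3 = D^3[K](0) = 48/125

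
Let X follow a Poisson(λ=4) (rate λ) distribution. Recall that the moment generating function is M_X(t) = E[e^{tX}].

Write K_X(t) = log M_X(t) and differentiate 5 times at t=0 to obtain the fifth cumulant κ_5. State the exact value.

κ_5 = K^(5)(0) = 4

M_X(t) = e^(4*e^(t) - 4)
K_X(t) = log M_X(t) = 4*e^(t) - 4
K^(5)(t) = 4*e^(t)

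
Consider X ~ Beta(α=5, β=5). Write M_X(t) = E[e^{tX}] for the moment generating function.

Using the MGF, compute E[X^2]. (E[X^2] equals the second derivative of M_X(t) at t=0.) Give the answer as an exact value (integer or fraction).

E[X^2] = D^2[M](0) = 3/11

M_X(t) = ₁F₁(5; 10; t)
D^2[M](t) = 3*₁F₁(7; 12; t)/11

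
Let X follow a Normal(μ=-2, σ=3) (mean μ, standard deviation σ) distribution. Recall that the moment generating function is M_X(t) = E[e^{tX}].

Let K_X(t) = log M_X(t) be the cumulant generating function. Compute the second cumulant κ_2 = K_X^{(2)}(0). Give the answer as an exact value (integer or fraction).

M_X(t) = e^(9*t^2/2 - 2*t)
K_X(t) = log M_X(t) = 9*t^2/2 - 2*t
D^2[K](t) = 9

κ_2 = D^2[K](0) = 9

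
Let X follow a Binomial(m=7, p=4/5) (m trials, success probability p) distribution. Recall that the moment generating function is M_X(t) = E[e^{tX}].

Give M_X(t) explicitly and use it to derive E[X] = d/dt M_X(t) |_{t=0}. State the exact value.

E[X] = M′(0) = 28/5

M_X(t) = (4*e^(t)/5 + 1/5)^7
M′(t) = 114688*e^(7*t)/78125 + 172032*e^(6*t)/78125 + 21504*e^(5*t)/15625 + 7168*e^(4*t)/15625 + 1344*e^(3*t)/15625 + 672*e^(2*t)/78125 + 28*e^(t)/78125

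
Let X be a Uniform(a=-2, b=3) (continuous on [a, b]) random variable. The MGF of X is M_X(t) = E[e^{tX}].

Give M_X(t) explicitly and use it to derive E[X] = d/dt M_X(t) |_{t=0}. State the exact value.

E[X] = dM/dt |_{t=0} = 1/2

M_X(t) = (e^(3*t) - e^(-2*t))/(5*t)
dM/dt = (3*t*e^(5*t) + 2*t - e^(5*t) + 1)*e^(-2*t)/(5*t^2)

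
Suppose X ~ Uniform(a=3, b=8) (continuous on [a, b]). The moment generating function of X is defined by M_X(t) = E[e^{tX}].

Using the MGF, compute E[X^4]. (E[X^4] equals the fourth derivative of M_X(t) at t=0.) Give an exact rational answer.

M_X(t) = (e^(8*t) - e^(3*t))/(5*t)
dM/dt = (8*t*e^(8*t) - 3*t*e^(3*t) - e^(8*t) + e^(3*t))/(5*t^2)
d^2M/dt^2 = (64*t^2*e^(8*t) - 9*t^2*e^(3*t) - 16*t*e^(8*t) + 6*t*e^(3*t) + 2*e^(8*t) - 2*e^(3*t))/(5*t^3)
d^3M/dt^3 = (512*t^3*e^(8*t) - 27*t^3*e^(3*t) - 192*t^2*e^(8*t) + 27*t^2*e^(3*t) + 48*t*e^(8*t) - 18*t*e^(3*t) - 6*e^(8*t) + 6*e^(3*t))/(5*t^4)

E[X^4] = d^4M/dt^4 |_{t=0} = 1301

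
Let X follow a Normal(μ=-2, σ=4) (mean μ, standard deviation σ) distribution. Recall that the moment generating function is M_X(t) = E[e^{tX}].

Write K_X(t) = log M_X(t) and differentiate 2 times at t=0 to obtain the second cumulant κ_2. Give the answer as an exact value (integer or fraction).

κ_2 = K^(2)(0) = 16

M_X(t) = e^(8*t^2 - 2*t)
K_X(t) = log M_X(t) = 8*t^2 - 2*t
K^(2)(t) = 16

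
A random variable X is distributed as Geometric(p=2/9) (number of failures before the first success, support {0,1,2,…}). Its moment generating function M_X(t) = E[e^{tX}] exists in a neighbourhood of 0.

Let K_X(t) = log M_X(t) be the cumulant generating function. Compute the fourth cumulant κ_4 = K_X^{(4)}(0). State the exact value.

M_X(t) = 2/(9*(1 - 7*e^(t)/9))
K_X(t) = log M_X(t) = -log(1 - 7*e^(t)/9) - 2*log(3) + log(2)
D^4[K](t) = (3087*e^(3*t) + 15876*e^(2*t) + 5103*e^(t))/(2401*e^(4*t) - 12348*e^(3*t) + 23814*e^(2*t) - 20412*e^(t) + 6561)

κ_4 = D^4[K](0) = 12033/8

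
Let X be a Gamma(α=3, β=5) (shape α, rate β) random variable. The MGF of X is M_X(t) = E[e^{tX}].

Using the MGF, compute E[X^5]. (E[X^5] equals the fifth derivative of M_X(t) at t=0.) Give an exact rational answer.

E[X^5] = M′′′′′(0) = 504/625

M_X(t) = 125/(5 - t)^3
M′(t) = 375/(t^4 - 20*t^3 + 150*t^2 - 500*t + 625)
M′′(t) = -1500/(t^5 - 25*t^4 + 250*t^3 - 1250*t^2 + 3125*t - 3125)
M′′′(t) = 7500/(t^6 - 30*t^5 + 375*t^4 - 2500*t^3 + 9375*t^2 - 18750*t + 15625)
M′′′′(t) = -45000/(t^7 - 35*t^6 + 525*t^5 - 4375*t^4 + 21875*t^3 - 65625*t^2 + 109375*t - 78125)
M′′′′′(t) = 315000/(t^8 - 40*t^7 + 700*t^6 - 7000*t^5 + 43750*t^4 - 175000*t^3 + 437500*t^2 - 625000*t + 390625)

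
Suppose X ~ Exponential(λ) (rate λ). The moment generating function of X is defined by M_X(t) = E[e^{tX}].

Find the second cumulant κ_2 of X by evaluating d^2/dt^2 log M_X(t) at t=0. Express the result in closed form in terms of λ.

κ_2 = D^2[K](0) = λ^(-2)

M_X(t) = λ/(λ - t)
K_X(t) = log M_X(t) = log(λ) - log(λ - t)
D^2[K](t) = 1/(λ^2 - 2*λ*t + t^2)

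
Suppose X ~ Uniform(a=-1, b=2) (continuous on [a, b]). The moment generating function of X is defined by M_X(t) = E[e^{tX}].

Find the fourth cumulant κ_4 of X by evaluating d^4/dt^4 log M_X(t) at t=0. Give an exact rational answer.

κ_4 = K^(4)(0) = -27/40

M_X(t) = (e^(2*t) - e^(-t))/(3*t)
K_X(t) = log M_X(t) = -log(t) + log(e^(2*t) - e^(-t)) - log(3)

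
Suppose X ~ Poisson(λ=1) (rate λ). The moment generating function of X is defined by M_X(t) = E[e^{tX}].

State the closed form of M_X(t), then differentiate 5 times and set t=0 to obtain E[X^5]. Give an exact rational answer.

E[X^5] = M^(5)(0) = 52

M_X(t) = e^(e^(t) - 1)
M^(5)(t) = (e^(5*t)*e^(e^(t)) + 10*e^(4*t)*e^(e^(t)) + 25*e^(3*t)*e^(e^(t)) + 15*e^(2*t)*e^(e^(t)) + e^(t)*e^(e^(t)))*e^(-1)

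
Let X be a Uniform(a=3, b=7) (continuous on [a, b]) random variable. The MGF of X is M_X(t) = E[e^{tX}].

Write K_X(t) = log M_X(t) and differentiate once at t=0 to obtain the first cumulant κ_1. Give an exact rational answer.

κ_1 = K′(0) = 5

M_X(t) = (e^(7*t) - e^(3*t))/(4*t)
K_X(t) = log M_X(t) = -log(t) + log(e^(7*t) - e^(3*t)) - 2*log(2)
K′(t) = (7*t*e^(4*t) - 3*t - e^(4*t) + 1)/(t*e^(4*t) - t)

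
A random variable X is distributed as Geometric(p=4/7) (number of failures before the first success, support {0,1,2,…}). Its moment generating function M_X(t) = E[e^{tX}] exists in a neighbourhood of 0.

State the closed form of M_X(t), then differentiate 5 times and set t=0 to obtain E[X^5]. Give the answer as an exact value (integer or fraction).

E[X^5] = D^5[M](0) = 23721/128

M_X(t) = 4/(7*(1 - 3*e^(t)/7))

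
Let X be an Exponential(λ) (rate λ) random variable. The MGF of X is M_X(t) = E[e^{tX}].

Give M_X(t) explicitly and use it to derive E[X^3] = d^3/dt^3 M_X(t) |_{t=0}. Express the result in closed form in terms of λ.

E[X^3] = D^3[M](0) = 6/λ^3

M_X(t) = λ/(λ - t)
D^3[M](t) = 6*λ/(λ^4 - 4*λ^3*t + 6*λ^2*t^2 - 4*λ*t^3 + t^4)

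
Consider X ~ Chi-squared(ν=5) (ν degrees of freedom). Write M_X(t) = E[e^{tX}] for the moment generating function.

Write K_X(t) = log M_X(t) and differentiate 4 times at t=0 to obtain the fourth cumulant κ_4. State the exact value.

M_X(t) = (1 - 2*t)^(-5/2)
K_X(t) = log M_X(t) = -5*log(1 - 2*t)/2
D^4[K](t) = 240/(16*t^4 - 32*t^3 + 24*t^2 - 8*t + 1)

κ_4 = D^4[K](0) = 240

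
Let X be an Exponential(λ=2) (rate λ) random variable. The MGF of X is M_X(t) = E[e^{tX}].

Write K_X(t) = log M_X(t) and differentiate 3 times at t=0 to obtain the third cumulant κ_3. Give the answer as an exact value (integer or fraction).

κ_3 = D^3[K](0) = 1/4

M_X(t) = 2/(2 - t)
K_X(t) = log M_X(t) = -log(2 - t) + log(2)
D^3[K](t) = -2/(t^3 - 6*t^2 + 12*t - 8)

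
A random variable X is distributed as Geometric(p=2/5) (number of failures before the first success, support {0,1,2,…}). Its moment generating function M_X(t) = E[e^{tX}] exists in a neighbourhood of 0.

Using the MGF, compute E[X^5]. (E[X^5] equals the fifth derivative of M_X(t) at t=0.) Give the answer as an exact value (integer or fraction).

M_X(t) = 2/(5*(1 - 3*e^(t)/5))
M′(t) = 6*e^(t)/(9*e^(2*t) - 30*e^(t) + 25)
M′′(t) = (-18*e^(2*t) - 30*e^(t))/(27*e^(3*t) - 135*e^(2*t) + 225*e^(t) - 125)
M′′′(t) = (54*e^(3*t) + 360*e^(2*t) + 150*e^(t))/(81*e^(4*t) - 540*e^(3*t) + 1350*e^(2*t) - 1500*e^(t) + 625)
M′′′′(t) = (-162*e^(4*t) - 2970*e^(3*t) - 4950*e^(2*t) - 750*e^(t))/(243*e^(5*t) - 2025*e^(4*t) + 6750*e^(3*t) - 11250*e^(2*t) + 9375*e^(t) - 3125)

E[X^5] = M′′′′′(0) = 5403/2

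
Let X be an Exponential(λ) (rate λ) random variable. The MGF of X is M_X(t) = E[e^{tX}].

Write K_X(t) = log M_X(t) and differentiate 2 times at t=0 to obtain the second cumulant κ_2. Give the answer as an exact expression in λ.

κ_2 = d^2K/dt^2 |_{t=0} = λ^(-2)

M_X(t) = λ/(λ - t)
K_X(t) = log M_X(t) = log(λ) - log(λ - t)
dK/dt = -1/(-λ + t)
d^2K/dt^2 = 1/(λ^2 - 2*λ*t + t^2)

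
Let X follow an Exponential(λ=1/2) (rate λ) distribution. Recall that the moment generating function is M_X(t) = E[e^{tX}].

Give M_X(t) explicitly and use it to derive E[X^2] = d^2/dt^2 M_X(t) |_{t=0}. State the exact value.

M_X(t) = 1/(2*(1/2 - t))
M′(t) = 2/(4*t^2 - 4*t + 1)
M′′(t) = -8/(8*t^3 - 12*t^2 + 6*t - 1)

E[X^2] = M′′(0) = 8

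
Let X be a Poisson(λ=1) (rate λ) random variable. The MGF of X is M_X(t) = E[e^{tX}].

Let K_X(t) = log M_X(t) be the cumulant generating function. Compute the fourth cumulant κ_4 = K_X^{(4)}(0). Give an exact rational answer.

κ_4 = d^4K/dt^4 |_{t=0} = 1

M_X(t) = e^(e^(t) - 1)
K_X(t) = log M_X(t) = e^(t) - 1
dK/dt = e^(t)
d^2K/dt^2 = e^(t)
d^3K/dt^3 = e^(t)
d^4K/dt^4 = e^(t)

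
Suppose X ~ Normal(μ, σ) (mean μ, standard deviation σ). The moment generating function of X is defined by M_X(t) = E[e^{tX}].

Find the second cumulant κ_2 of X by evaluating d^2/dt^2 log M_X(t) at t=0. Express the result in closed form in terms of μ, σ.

κ_2 = K′′(0) = σ^2

M_X(t) = e^(μ*t + σ^2*t^2/2)
K_X(t) = log M_X(t) = μ*t + σ^2*t^2/2
K′(t) = μ + σ^2*t
K′′(t) = σ^2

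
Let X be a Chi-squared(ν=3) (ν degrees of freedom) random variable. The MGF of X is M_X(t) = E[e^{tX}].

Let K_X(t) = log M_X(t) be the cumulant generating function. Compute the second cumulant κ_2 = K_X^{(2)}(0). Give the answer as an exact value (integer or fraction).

κ_2 = K′′(0) = 6

M_X(t) = (1 - 2*t)^(-3/2)
K_X(t) = log M_X(t) = -3*log(1 - 2*t)/2
K′(t) = -3/(2*t - 1)
K′′(t) = 6/(4*t^2 - 4*t + 1)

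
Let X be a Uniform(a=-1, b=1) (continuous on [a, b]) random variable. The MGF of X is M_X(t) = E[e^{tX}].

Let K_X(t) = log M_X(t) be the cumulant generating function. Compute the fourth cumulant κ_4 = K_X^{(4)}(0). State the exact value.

κ_4 = D^4[K](0) = -2/15

M_X(t) = (e^(t) - e^(-t))/(2*t)
K_X(t) = log M_X(t) = -log(t) + log(e^(t) - e^(-t)) - log(2)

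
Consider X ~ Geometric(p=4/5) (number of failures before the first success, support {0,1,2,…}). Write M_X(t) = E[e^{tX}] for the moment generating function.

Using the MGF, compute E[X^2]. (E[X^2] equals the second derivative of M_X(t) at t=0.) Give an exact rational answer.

M_X(t) = 4/(5*(1 - e^(t)/5))
D^2[M](t) = (-4*e^(2*t) - 20*e^(t))/(e^(3*t) - 15*e^(2*t) + 75*e^(t) - 125)

E[X^2] = D^2[M](0) = 3/8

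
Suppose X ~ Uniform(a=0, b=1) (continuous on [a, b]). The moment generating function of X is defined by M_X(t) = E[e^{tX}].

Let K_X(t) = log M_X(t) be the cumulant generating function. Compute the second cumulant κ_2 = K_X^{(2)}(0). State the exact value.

M_X(t) = (e^(t) - 1)/t
K_X(t) = log M_X(t) = -log(t) + log(e^(t) - 1)
K′(t) = (t*e^(t) - e^(t) + 1)/(t*e^(t) - t)
K′′(t) = (-t^2*e^(t) + e^(2*t) - 2*e^(t) + 1)/(t^2*e^(2*t) - 2*t^2*e^(t) + t^2)

κ_2 = K′′(0) = 1/12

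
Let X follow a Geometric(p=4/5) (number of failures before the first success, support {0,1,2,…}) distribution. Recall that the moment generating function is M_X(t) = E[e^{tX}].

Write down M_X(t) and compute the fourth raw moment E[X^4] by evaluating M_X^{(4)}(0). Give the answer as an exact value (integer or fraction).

M_X(t) = 4/(5*(1 - e^(t)/5))
M^(4)(t) = (-4*e^(4*t) - 220*e^(3*t) - 1100*e^(2*t) - 500*e^(t))/(e^(5*t) - 25*e^(4*t) + 250*e^(3*t) - 1250*e^(2*t) + 3125*e^(t) - 3125)

E[X^4] = M^(4)(0) = 57/32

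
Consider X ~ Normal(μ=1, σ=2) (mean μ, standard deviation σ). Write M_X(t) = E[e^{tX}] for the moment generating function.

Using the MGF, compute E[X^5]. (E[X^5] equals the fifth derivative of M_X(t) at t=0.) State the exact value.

M_X(t) = e^(2*t^2 + t)
D^5[M](t) = 1024*t^5*e^(t)*e^(2*t^2) + 1280*t^4*e^(t)*e^(2*t^2) + 3200*t^3*e^(t)*e^(2*t^2) + 2080*t^2*e^(t)*e^(2*t^2) + 1460*t*e^(t)*e^(2*t^2) + 281*e^(t)*e^(2*t^2)

E[X^5] = D^5[M](0) = 281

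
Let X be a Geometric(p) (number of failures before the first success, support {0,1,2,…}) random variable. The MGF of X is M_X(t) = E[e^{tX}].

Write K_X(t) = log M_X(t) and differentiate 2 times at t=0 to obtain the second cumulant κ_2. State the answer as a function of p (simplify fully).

κ_2 = K^(2)(0) = (1 - p)/p^2

M_X(t) = p/(-(1 - p)*e^(t) + 1)
K_X(t) = log M_X(t) = log(p) - log(-(1 - p)*e^(t) + 1)
K^(2)(t) = (-p*e^(t) + e^(t))/(p^2*e^(2*t) - 2*p*e^(2*t) + 2*p*e^(t) + e^(2*t) - 2*e^(t) + 1)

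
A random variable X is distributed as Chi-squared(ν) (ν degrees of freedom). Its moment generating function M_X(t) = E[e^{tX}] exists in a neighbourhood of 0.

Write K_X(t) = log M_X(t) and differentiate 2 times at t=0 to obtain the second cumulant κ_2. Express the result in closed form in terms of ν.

M_X(t) = (1 - 2*t)^(-ν/2)
K_X(t) = log M_X(t) = -ν*log(1 - 2*t)/2
K^(2)(t) = 2*ν/(4*t^2 - 4*t + 1)

κ_2 = K^(2)(0) = 2*ν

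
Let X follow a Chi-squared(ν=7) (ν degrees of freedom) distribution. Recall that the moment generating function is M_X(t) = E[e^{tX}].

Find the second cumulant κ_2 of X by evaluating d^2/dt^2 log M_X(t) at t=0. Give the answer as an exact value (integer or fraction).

κ_2 = d^2K/dt^2 |_{t=0} = 14

M_X(t) = (1 - 2*t)^(-7/2)
K_X(t) = log M_X(t) = -7*log(1 - 2*t)/2
dK/dt = -7/(2*t - 1)
d^2K/dt^2 = 14/(4*t^2 - 4*t + 1)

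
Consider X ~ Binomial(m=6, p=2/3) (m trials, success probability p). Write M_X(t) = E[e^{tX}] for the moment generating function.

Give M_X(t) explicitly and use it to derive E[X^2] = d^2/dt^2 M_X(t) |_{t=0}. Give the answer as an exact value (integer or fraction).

E[X^2] = M^(2)(0) = 52/3

M_X(t) = (2*e^(t)/3 + 1/3)^6
M^(2)(t) = 256*e^(6*t)/81 + 1600*e^(5*t)/243 + 1280*e^(4*t)/243 + 160*e^(3*t)/81 + 80*e^(2*t)/243 + 4*e^(t)/243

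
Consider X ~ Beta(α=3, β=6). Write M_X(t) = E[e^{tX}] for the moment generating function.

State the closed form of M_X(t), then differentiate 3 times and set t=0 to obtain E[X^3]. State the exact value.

M_X(t) = ₁F₁(3; 9; t)
D^3[M](t) = 2*₁F₁(6; 12; t)/33

E[X^3] = D^3[M](0) = 2/33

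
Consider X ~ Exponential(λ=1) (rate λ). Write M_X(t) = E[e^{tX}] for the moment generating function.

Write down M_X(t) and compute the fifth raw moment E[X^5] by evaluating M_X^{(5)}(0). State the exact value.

E[X^5] = M^(5)(0) = 120

M_X(t) = 1/(1 - t)
M^(5)(t) = 120/(t^6 - 6*t^5 + 15*t^4 - 20*t^3 + 15*t^2 - 6*t + 1)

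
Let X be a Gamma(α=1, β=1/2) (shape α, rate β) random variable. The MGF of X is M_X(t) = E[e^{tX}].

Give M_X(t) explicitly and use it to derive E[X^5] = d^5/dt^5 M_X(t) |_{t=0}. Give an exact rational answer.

M_X(t) = 1/(2*(1/2 - t))
M^(5)(t) = 3840/(64*t^6 - 192*t^5 + 240*t^4 - 160*t^3 + 60*t^2 - 12*t + 1)

E[X^5] = M^(5)(0) = 3840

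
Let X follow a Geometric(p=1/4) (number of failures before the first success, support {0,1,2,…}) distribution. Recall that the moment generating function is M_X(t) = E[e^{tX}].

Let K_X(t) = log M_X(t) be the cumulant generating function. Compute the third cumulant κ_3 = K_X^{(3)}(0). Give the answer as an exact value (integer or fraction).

κ_3 = D^3[K](0) = 84

M_X(t) = 1/(4*(1 - 3*e^(t)/4))
K_X(t) = log M_X(t) = -log(1 - 3*e^(t)/4) - 2*log(2)
D^3[K](t) = (-36*e^(2*t) - 48*e^(t))/(27*e^(3*t) - 108*e^(2*t) + 144*e^(t) - 64)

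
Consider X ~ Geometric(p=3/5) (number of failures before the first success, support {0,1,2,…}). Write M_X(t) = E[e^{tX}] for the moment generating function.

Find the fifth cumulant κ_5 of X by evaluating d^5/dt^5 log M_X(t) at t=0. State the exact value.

κ_5 = D^5[K](0) = 3010/81

M_X(t) = 3/(5*(1 - 2*e^(t)/5))
K_X(t) = log M_X(t) = -log(1 - 2*e^(t)/5) - log(5) + log(3)
D^5[K](t) = (-80*e^(4*t) - 2200*e^(3*t) - 5500*e^(2*t) - 1250*e^(t))/(32*e^(5*t) - 400*e^(4*t) + 2000*e^(3*t) - 5000*e^(2*t) + 6250*e^(t) - 3125)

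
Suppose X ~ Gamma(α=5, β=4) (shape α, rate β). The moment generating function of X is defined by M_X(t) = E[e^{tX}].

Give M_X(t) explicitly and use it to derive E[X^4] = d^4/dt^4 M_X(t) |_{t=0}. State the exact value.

E[X^4] = D^4[M](0) = 105/16

M_X(t) = 1024/(4 - t)^5
D^4[M](t) = -1720320/(t^9 - 36*t^8 + 576*t^7 - 5376*t^6 + 32256*t^5 - 129024*t^4 + 344064*t^3 - 589824*t^2 + 589824*t - 262144)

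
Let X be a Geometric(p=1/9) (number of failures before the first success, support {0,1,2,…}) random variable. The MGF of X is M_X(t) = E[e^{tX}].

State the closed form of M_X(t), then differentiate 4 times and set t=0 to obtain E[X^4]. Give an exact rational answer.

M_X(t) = 1/(9*(1 - 8*e^(t)/9))
D^4[M](t) = (-4096*e^(4*t) - 50688*e^(3*t) - 57024*e^(2*t) - 5832*e^(t))/(32768*e^(5*t) - 184320*e^(4*t) + 414720*e^(3*t) - 466560*e^(2*t) + 262440*e^(t) - 59049)

E[X^4] = D^4[M](0) = 117640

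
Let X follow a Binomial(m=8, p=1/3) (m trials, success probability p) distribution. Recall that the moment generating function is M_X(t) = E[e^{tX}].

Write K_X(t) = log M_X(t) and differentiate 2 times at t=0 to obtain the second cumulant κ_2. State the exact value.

κ_2 = D^2[K](0) = 16/9

M_X(t) = (e^(t)/3 + 2/3)^8
K_X(t) = log M_X(t) = 8*log(e^(t)/3 + 2/3)
D^2[K](t) = 16*e^(t)/(e^(2*t) + 4*e^(t) + 4)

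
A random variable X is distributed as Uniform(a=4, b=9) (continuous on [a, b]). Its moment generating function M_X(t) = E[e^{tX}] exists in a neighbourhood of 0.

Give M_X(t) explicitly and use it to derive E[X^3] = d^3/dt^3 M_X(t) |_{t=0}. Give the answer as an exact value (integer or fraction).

E[X^3] = D^3[M](0) = 1261/4

M_X(t) = (e^(9*t) - e^(4*t))/(5*t)
D^3[M](t) = (729*t^3*e^(9*t) - 64*t^3*e^(4*t) - 243*t^2*e^(9*t) + 48*t^2*e^(4*t) + 54*t*e^(9*t) - 24*t*e^(4*t) - 6*e^(9*t) + 6*e^(4*t))/(5*t^4)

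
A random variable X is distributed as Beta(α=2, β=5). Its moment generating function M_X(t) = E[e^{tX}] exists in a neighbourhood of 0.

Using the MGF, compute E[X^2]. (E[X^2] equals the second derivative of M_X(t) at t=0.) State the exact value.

M_X(t) = ₁F₁(2; 7; t)
M^(2)(t) = 3*₁F₁(4; 9; t)/28

E[X^2] = M^(2)(0) = 3/28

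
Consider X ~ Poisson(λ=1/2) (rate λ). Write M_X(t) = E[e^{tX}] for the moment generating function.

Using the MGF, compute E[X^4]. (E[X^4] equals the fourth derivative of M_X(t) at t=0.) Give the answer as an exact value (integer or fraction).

M_X(t) = e^(e^(t)/2 - 1/2)
D^4[M](t) = (e^(4*t)*e^(e^(t)/2) + 12*e^(3*t)*e^(e^(t)/2) + 28*e^(2*t)*e^(e^(t)/2) + 8*e^(t)*e^(e^(t)/2))*e^(-1/2)/16

E[X^4] = D^4[M](0) = 49/16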